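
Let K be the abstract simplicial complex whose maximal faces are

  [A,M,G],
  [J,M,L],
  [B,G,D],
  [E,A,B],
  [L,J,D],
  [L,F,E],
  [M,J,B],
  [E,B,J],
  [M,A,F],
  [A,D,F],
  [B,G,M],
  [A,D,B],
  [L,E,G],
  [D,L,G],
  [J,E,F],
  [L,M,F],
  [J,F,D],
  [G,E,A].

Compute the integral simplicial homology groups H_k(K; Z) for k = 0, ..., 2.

H_0 ≅ Z,  H_1 ≅ Z ⊕ Z/2Z,  H_2 = 0.

Take the total order A < B < D < E < F < G < J < L < M on the vertex set. Then K (dimension 2) consists of the simplices:

  0-simplices (9): A, B, D, E, F, G, J, L, M
  1-simplices (27): AB, AD, AE, AF, AG, AM, BD, BE, BG, BJ, BM, DF, DG, DJ, DL, EF, EG, EJ, EL, FJ, FL, FM, GL, GM, JL, JM, LM
  2-simplices (18): ABD, ABE, ADF, AEG, AFM, AGM, BDG, BEJ, BGM, BJM, DFJ, DGL, DJL, EFJ, EFL, EGL, FLM, JLM

giving chain groups C_0 ≅ Z^9, C_1 ≅ Z^27, C_2 ≅ Z^18.

∂_1: C_1 → C_0 is given by ∂[p,q] = [q] − [p].
This gives a 9×27 integer matrix of rank 8; reducing to Smith normal form yields diagonal entries (1,1,1,1,1,1,1,1).

The boundary map ∂_2: C_2 → C_1 maps a triangle to the signed sum of its edges. For instance
  ∂EFJ = FJ − EJ + EF,
  ∂FLM = LM − FM + FL.
This gives a 27×18 integer matrix of rank 18; reducing to Smith normal form yields diagonal entries (1,1,1,1,1,1,1,1,1,1,1,1,1,1,1,1,1,2).

Reading off H_k = ker ∂_k / im ∂_{k+1}:

  H_0: rank C_0 − rank ∂_1 = 9 − 8 = 1, and the invariant factors of ∂_1 are all 1, so H_0 = Z.
  H_1: rank ker ∂_1 − rank ∂_2 = (27 − 8) − 18 = 1, and ∂_2 has invariant factor 2 > 1, so H_1 = Z ⊕ Z/2Z.
  H_2: rank ker ∂_2 − rank ∂_3 = (18 − 18) − 0 = 0, and there is no ∂_3, so H_2 = 0.

As a check, the Euler characteristic is 9 − 27 + 18 = 0, which agrees with 1 − 1 + 0 = 0.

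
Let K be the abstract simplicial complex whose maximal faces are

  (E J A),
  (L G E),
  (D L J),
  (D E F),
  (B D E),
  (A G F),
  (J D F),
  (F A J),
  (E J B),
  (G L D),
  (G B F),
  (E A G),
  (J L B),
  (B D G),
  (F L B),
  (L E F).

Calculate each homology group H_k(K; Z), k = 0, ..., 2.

H_0 ≅ Z,  H_1 ≅ Z^2,  H_2 ≅ Z.

Order the vertices as A < B < D < E < F < G < J < L. Listing each simplex with vertices in this order, K has dimension 2 with simplices:

  0-simplices (8): A, B, D, E, F, G, J, L
  1-simplices (24): AE, AF, AG, AJ, BD, BE, BF, BG, BJ, BL, DE, DF, DG, DJ, DL, EF, EG, EJ, EL, FG, FJ, FL, GL, JL
  2-simplices (16): AEG, AEJ, AFG, AFJ, BDE, BDG, BEJ, BFG, BFL, BJL, DEF, DFJ, DGL, DJL, EFL, EGL

Hence C_0 ≅ Z^8, C_1 ≅ Z^24, C_2 ≅ Z^16.

Boundary ∂_1: C_1 → C_0 maps an edge to its endpoints' difference, ∂[p,q] = q − p.
As a 8×24 matrix over Z this has rank 7, with invariant factors (1,1,1,1,1,1,1).

Boundary ∂_2: C_2 → C_1 sends each 2-simplex [p,q,r] to [q,r] − [p,r] + [p,q]. For instance
  ∂EFL = FL − EL + EF,
  ∂AEG = EG − AG + AE.
As a 24×16 matrix over Z this has rank 15, with invariant factors (1,1,1,1,1,1,1,1,1,1,1,1,1,1,1).

From H_k ≅ ker(∂_k) / im(∂_{k+1}) we obtain:

  H_0: rank C_0 − rank ∂_1 = 8 − 7 = 1, and the invariant factors of ∂_1 are all 1, so H_0 = Z.
  H_1: rank ker ∂_1 − rank ∂_2 = (24 − 7) − 15 = 2, and the invariant factors of ∂_2 are all 1, so H_1 = Z^2.
  H_2: rank ker ∂_2 − rank ∂_3 = (16 − 15) − 0 = 1, and there is no ∂_3, so H_2 = Z.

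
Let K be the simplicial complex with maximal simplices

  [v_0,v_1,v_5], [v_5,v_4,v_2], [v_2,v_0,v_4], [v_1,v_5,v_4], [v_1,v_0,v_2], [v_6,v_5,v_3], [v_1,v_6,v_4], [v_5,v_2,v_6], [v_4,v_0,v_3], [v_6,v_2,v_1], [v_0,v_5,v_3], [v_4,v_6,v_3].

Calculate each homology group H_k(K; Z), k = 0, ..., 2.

H_0 = Z,  H_1 = Z_2,  H_2 = 0.

We work with the vertex ordering v_0 < v_1 < v_2 < v_3 < v_4 < v_5 < v_6. The simplices of K, each written with vertices in increasing order, are:

  0-simplices (7): [v_0], [v_1], [v_2], [v_3], [v_4], [v_5], [v_6]
  1-simplices (18): (18 of them)
  2-simplices (12): (12 of them)

Hence C_0 ≅ Z^7, C_1 ≅ Z^18, C_2 ≅ Z^12.

The boundary map ∂_1: C_1 → C_0 is given by ∂[p,q] = [q] − [p]. For instance
  ∂[v_0,v_5] = [v_5] − [v_0].
This gives a 7×18 integer matrix of rank 6; reducing to Smith normal form yields diagonal entries (1,1,1,1,1,1).

∂_2: C_2 → C_1 acts by ∂[p,q,r] = [q,r] − [p,r] + [p,q]. For instance
  ∂[v_1,v_2,v_6] = [v_2,v_6] − [v_1,v_6] + [v_1,v_2],
  ∂[v_0,v_2,v_4] = [v_2,v_4] − [v_0,v_4] + [v_0,v_2].
The 18×12 boundary matrix has rank 12 and Smith normal form diag(1,1,1,1,1,1,1,1,1,1,1,2).

Computing H_k = (kernel of ∂_k) / (image of ∂_{k+1}):

  H_0: rank C_0 − rank ∂_1 = 7 − 6 = 1, and the invariant factors of ∂_1 are all 1, so H_0 = Z.
  H_1: rank ker ∂_1 − rank ∂_2 = (18 − 6) − 12 = 0, and ∂_2 has invariant factor 2 > 1, so H_1 = Z_2.
  H_2: rank ker ∂_2 − rank ∂_3 = (12 − 12) − 0 = 0, and there is no ∂_3, so H_2 = 0.

As a check, the Euler characteristic is 7 − 18 + 12 = 1, which agrees with 1 − 0 + 0 = 1.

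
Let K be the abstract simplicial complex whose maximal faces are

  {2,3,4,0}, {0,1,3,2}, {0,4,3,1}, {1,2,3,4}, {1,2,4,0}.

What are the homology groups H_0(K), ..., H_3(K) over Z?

H_0 = Z,  H_1 = 0,  H_2 = 0,  H_3 = Z.

Order the vertices as 0 < 1 < 2 < 3 < 4. Listing each simplex with vertices in this order, K has dimension 3 with simplices:

  0-simplices (5): [0], [1], [2], [3], [4]
  1-simplices (10): [0,1], [0,2], [0,3], [0,4], [1,2], [1,3], [1,4], [2,3], [2,4], [3,4]
  2-simplices (10): [0,1,2], [0,1,3], [0,1,4], [0,2,3], [0,2,4], [0,3,4], [1,2,3], [1,2,4], [1,3,4], [2,3,4]
  3-simplices (5): [0,1,2,3], [0,1,2,4], [0,1,3,4], [0,2,3,4], [1,2,3,4]

giving chain groups C_0 ≅ Z^5, C_1 ≅ Z^10, C_2 ≅ Z^10, C_3 ≅ Z^5.

The boundary map ∂_1: C_1 → C_0 sends each edge [p,q] (with p < q) to q − p. For instance
  ∂[0,2] = [2] − [0].
As a 5×10 matrix over Z this has rank 4, with invariant factors (1,1,1,1).

Boundary ∂_2: C_2 → C_1 acts by ∂[p,q,r] = [q,r] − [p,r] + [p,q]. For instance
  ∂[0,2,4] = [2,4] − [0,4] + [0,2],
  ∂[0,1,3] = [1,3] − [0,3] + [0,1].
The resulting 10×10 matrix has rank 6, and its Smith normal form has invariant factors (1,1,1,1,1,1).

Boundary ∂_3: C_3 → C_2 sends each 3-simplex σ to the alternating sum Σ_i (−1)^i (σ with its i-th vertex removed). For instance
  ∂[0,1,2,3] = [1,2,3] − [0,2,3] + [0,1,3] − [0,1,2],
  ∂[0,1,2,4] = [1,2,4] − [0,2,4] + [0,1,4] − [0,1,2].
This gives a 10×5 integer matrix of rank 4; reducing to Smith normal form yields diagonal entries (1,1,1,1).

Now H_k = ker ∂_k / im ∂_{k+1}, so:

  H_0: rank C_0 − rank ∂_1 = 5 − 4 = 1, and the invariant factors of ∂_1 are all 1, so H_0 ≅ Z.
  H_1: rank ker ∂_1 − rank ∂_2 = (10 − 4) − 6 = 0, and the invariant factors of ∂_2 are all 1, so H_1 ≅ 0.
  H_2: rank ker ∂_2 − rank ∂_3 = (10 − 6) − 4 = 0, and the invariant factors of ∂_3 are all 1, so H_2 ≅ 0.
  H_3: rank ker ∂_3 − rank ∂_4 = (5 − 4) − 0 = 1, and there is no ∂_4, so H_3 ≅ Z.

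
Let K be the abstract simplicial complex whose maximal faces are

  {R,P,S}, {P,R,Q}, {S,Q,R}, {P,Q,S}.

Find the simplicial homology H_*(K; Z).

Take the total order P < Q < R < S on the vertex set. Then K (dimension 2) consists of the simplices:

  0-simplices (4): P, Q, R, S
  1-simplices (6): PQ, PR, PS, QR, QS, RS
  2-simplices (4): PQR, PQS, PRS, QRS

giving chain groups C_0 ≅ Z^4, C_1 ≅ Z^6, C_2 ≅ Z^4.

∂_1: C_1 → C_0 maps an edge to its endpoints' difference, ∂[p,q] = q − p. For instance
  ∂PS = S − P.
As a 4×6 matrix over Z this has rank 3, with invariant factors (1,1,1).

The boundary map ∂_2: C_2 → C_1 maps a triangle to the signed sum of its edges. For instance
  ∂PQR = QR − PR + PQ,
  ∂PQS = QS − PS + PQ.
This gives a 6×4 integer matrix of rank 3; reducing to Smith normal form yields diagonal entries (1,1,1).

Reading off H_k = ker ∂_k / im ∂_{k+1}:

  H_0: rank C_0 − rank ∂_1 = 4 − 3 = 1, and the invariant factors of ∂_1 are all 1, so H_0 ≅ Z.
  H_1: rank ker ∂_1 − rank ∂_2 = (6 − 3) − 3 = 0, and the invariant factors of ∂_2 are all 1, so H_1 ≅ 0.
  H_2: rank ker ∂_2 − rank ∂_3 = (4 − 3) − 0 = 1, and there is no ∂_3, so H_2 ≅ Z.

H_0 ≅ Z,  H_1 = 0,  H_2 ≅ Z.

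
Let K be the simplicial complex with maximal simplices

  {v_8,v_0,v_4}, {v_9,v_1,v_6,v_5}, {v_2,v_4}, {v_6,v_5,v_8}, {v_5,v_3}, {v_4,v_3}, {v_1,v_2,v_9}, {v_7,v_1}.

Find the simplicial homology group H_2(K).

Order the vertices as v_0 < v_1 < v_2 < v_3 < v_4 < v_5 < v_6 < v_7 < v_8 < v_9. Listing each simplex with vertices in this order, K has dimension 3 with simplices:

  0-simplices (10): [v_0], [v_1], [v_2], [v_3], [v_4], [v_5], [v_6], [v_7], [v_8], [v_9]
  1-simplices (17): (17 of them)
  2-simplices (7): [v_0,v_4,v_8], [v_1,v_2,v_9], [v_1,v_5,v_6], [v_1,v_5,v_9], [v_1,v_6,v_9], [v_5,v_6,v_8], [v_5,v_6,v_9]
  3-simplices (1): [v_1,v_5,v_6,v_9]

so the chain groups are C_0 ≅ Z^10, C_1 ≅ Z^17, C_2 ≅ Z^7, C_3 ≅ Z^1.

The boundary map ∂_1: C_1 → C_0 sends each edge [p,q] (with p < q) to q − p. For instance
  ∂[v_1,v_6] = [v_6] − [v_1].
As a 10×17 matrix over Z this has rank 9, with invariant factors (1,1,1,1,1,1,1,1,1).

Boundary ∂_2: C_2 → C_1 maps a triangle to the signed sum of its edges. For instance
  ∂[v_5,v_6,v_9] = [v_6,v_9] − [v_5,v_9] + [v_5,v_6],
  ∂[v_0,v_4,v_8] = [v_4,v_8] − [v_0,v_8] + [v_0,v_4].
This gives a 17×7 integer matrix of rank 6; reducing to Smith normal form yields diagonal entries (1,1,1,1,1,1).

∂_3: C_3 → C_2 sends each 3-simplex σ to the alternating sum Σ_i (−1)^i (σ with its i-th vertex removed). For instance
  ∂[v_1,v_5,v_6,v_9] = [v_5,v_6,v_9] − [v_1,v_6,v_9] + [v_1,v_5,v_9] − [v_1,v_5,v_6].
The resulting 7×1 matrix has rank 1, and its Smith normal form has invariant factors (1).

Now H_k = ker ∂_k / im ∂_{k+1}, so:

  H_2: rank ker ∂_2 − rank ∂_3 = (7 − 6) − 1 = 0, and the invariant factors of ∂_3 are all 1, so H_2 = 0.

H_2 = 0.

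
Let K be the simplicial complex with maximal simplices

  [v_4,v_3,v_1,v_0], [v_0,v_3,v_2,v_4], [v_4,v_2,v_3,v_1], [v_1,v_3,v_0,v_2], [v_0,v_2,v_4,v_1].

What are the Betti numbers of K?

We work with the vertex ordering v_0 < v_1 < v_2 < v_3 < v_4. The simplices of K, each written with vertices in increasing order, are:

  0-simplices (5): [v_0], [v_1], [v_2], [v_3], [v_4]
  1-simplices (10): [v_0,v_1], [v_0,v_2], [v_0,v_3], [v_0,v_4], [v_1,v_2], [v_1,v_3], [v_1,v_4], [v_2,v_3], [v_2,v_4], [v_3,v_4]
  2-simplices (10): [v_0,v_1,v_2], [v_0,v_1,v_3], [v_0,v_1,v_4], [v_0,v_2,v_3], [v_0,v_2,v_4], [v_0,v_3,v_4], [v_1,v_2,v_3], [v_1,v_2,v_4], [v_1,v_3,v_4], [v_2,v_3,v_4]
  3-simplices (5): [v_0,v_1,v_2,v_3], [v_0,v_1,v_2,v_4], [v_0,v_1,v_3,v_4], [v_0,v_2,v_3,v_4], [v_1,v_2,v_3,v_4]

giving chain groups C_0 ≅ Z^5, C_1 ≅ Z^10, C_2 ≅ Z^10, C_3 ≅ Z^5.

The boundary map ∂_1: C_1 → C_0 is given by ∂[p,q] = [q] − [p].
The resulting 5×10 matrix has rank 4, and its Smith normal form has invariant factors (1,1,1,1).

∂_2: C_2 → C_1 sends each 2-simplex [p,q,r] to [q,r] − [p,r] + [p,q]. For instance
  ∂[v_0,v_1,v_2] = [v_1,v_2] − [v_0,v_2] + [v_0,v_1],
  ∂[v_1,v_3,v_4] = [v_3,v_4] − [v_1,v_4] + [v_1,v_3].
The resulting 10×10 matrix has rank 6, and its Smith normal form has invariant factors (1,1,1,1,1,1).

∂_3: C_3 → C_2 sends each 3-simplex σ to the alternating sum Σ_i (−1)^i (σ with its i-th vertex removed). For instance
  ∂[v_0,v_2,v_3,v_4] = [v_2,v_3,v_4] − [v_0,v_3,v_4] + [v_0,v_2,v_4] − [v_0,v_2,v_3],
  ∂[v_1,v_2,v_3,v_4] = [v_2,v_3,v_4] − [v_1,v_3,v_4] + [v_1,v_2,v_4] − [v_1,v_2,v_3].
The resulting 10×5 matrix has rank 4, and its Smith normal form has invariant factors (1,1,1,1).

Reading off H_k = ker ∂_k / im ∂_{k+1}:

  H_0: rank C_0 − rank ∂_1 = 5 − 4 = 1, and the invariant factors of ∂_1 are all 1, so H_0 ≅ Z.
  H_1: rank ker ∂_1 − rank ∂_2 = (10 − 4) − 6 = 0, and the invariant factors of ∂_2 are all 1, so H_1 ≅ 0.
  H_2: rank ker ∂_2 − rank ∂_3 = (10 − 6) − 4 = 0, and the invariant factors of ∂_3 are all 1, so H_2 ≅ 0.
  H_3: rank ker ∂_3 − rank ∂_4 = (5 − 4) − 0 = 1, and there is no ∂_4, so H_3 ≅ Z.

Hence the Betti numbers are b_0 = 1, b_1 = 0, b_2 = 0, b_3 = 1.

b_0 = 1, b_1 = 0, b_2 = 0, b_3 = 1.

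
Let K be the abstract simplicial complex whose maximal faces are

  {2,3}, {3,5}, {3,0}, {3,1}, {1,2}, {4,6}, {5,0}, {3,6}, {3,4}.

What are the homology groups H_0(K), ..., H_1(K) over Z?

H_0 ≅ Z,  H_1 ≅ Z^3.

Take the total order 0 < 1 < 2 < 3 < 4 < 5 < 6 on the vertex set. Then K (dimension 1) consists of the simplices:

  0-simplices (7): [0], [1], [2], [3], [4], [5], [6]
  1-simplices (9): [0,3], [0,5], [1,2], [1,3], [2,3], [3,4], [3,5], [3,6], [4,6]

so the chain groups are C_0 ≅ Z^7, C_1 ≅ Z^9.

The boundary map ∂_1: C_1 → C_0 sends each edge [p,q] (with p < q) to q − p.
The resulting 7×9 matrix has rank 6, and its Smith normal form has invariant factors (1,1,1,1,1,1).

Computing H_k = (kernel of ∂_k) / (image of ∂_{k+1}):

  H_0: rank C_0 − rank ∂_1 = 7 − 6 = 1, and the invariant factors of ∂_1 are all 1, so H_0 = Z.
  H_1: rank ker ∂_1 − rank ∂_2 = (9 − 6) − 0 = 3, and there is no ∂_2, so H_1 = Z^3.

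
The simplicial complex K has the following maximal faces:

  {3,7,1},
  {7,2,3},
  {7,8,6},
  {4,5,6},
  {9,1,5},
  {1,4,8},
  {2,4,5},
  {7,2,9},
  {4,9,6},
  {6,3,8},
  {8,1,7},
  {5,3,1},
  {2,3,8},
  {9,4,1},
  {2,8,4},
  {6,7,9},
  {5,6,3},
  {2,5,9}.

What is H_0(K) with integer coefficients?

H_0 ≅ Z.

Fix the vertex order 1 < 2 < 3 < 4 < 5 < 6 < 7 < 8 < 9 and write every simplex with vertices in increasing order. Then dim K = 2 and the simplices of K are:

  0-simplices (9): [1], [2], [3], [4], [5], [6], [7], [8], [9]
  1-simplices (27): (27 of them)
  2-simplices (18): [1,3,5], [1,3,7], [1,4,8], [1,4,9], [1,5,9], [1,7,8], [2,3,7], [2,3,8], [2,4,5], [2,4,8], [2,5,9], [2,7,9], [3,5,6], [3,6,8], [4,5,6], [4,6,9], [6,7,8], [6,7,9]

so the chain groups are C_0 ≅ Z^9, C_1 ≅ Z^27, C_2 ≅ Z^18.

∂_1: C_1 → C_0 maps an edge to its endpoints' difference, ∂[p,q] = q − p. For instance
  ∂[3,8] = [8] − [3].
The resulting 9×27 matrix has rank 8, and its Smith normal form has invariant factors (1,1,1,1,1,1,1,1).

Boundary ∂_2: C_2 → C_1 acts by ∂[p,q,r] = [q,r] − [p,r] + [p,q]. For instance
  ∂[3,5,6] = [5,6] − [3,6] + [3,5],
  ∂[2,5,9] = [5,9] − [2,9] + [2,5].
The resulting 27×18 matrix has rank 18, and its Smith normal form has invariant factors (1,1,1,1,1,1,1,1,1,1,1,1,1,1,1,1,1,2).

From H_k ≅ ker(∂_k) / im(∂_{k+1}) we obtain:

  H_0: rank C_0 − rank ∂_1 = 9 − 8 = 1, and the invariant factors of ∂_1 are all 1, so H_0 ≅ Z.

(K is a triangulation of the Klein bottle.)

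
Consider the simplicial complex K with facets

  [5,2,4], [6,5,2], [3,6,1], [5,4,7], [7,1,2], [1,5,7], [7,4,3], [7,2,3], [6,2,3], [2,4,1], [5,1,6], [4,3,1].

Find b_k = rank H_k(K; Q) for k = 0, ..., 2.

b_0 = 1, b_1 = 0, b_2 = 0.

Order the vertices as 1 < 2 < 3 < 4 < 5 < 6 < 7. Listing each simplex with vertices in this order, K has dimension 2 with simplices:

  0-simplices (7): [1], [2], [3], [4], [5], [6], [7]
  1-simplices (18): [1,2], [1,3], [1,4], [1,5], [1,6], [1,7], [2,3], [2,4], [2,5], [2,6], [2,7], [3,4], [3,6], [3,7], [4,5], [4,7], [5,6], [5,7]
  2-simplices (12): [1,2,4], [1,2,7], [1,3,4], [1,3,6], [1,5,6], [1,5,7], [2,3,6], [2,3,7], [2,4,5], [2,5,6], [3,4,7], [4,5,7]

giving chain groups C_0 ≅ Z^7, C_1 ≅ Z^18, C_2 ≅ Z^12.

The boundary map ∂_1: C_1 → C_0 sends each edge [p,q] (with p < q) to q − p.
This gives a 7×18 integer matrix of rank 6; reducing to Smith normal form yields diagonal entries (1,1,1,1,1,1).

Boundary ∂_2: C_2 → C_1 acts by ∂[p,q,r] = [q,r] − [p,r] + [p,q]. For instance
  ∂[2,5,6] = [5,6] − [2,6] + [2,5],
  ∂[1,3,6] = [3,6] − [1,6] + [1,3].
The 18×12 boundary matrix has rank 12 and Smith normal form diag(1,1,1,1,1,1,1,1,1,1,1,2).

From H_k ≅ ker(∂_k) / im(∂_{k+1}) we obtain:

  H_0: rank C_0 − rank ∂_1 = 7 − 6 = 1, and the invariant factors of ∂_1 are all 1, so H_0 ≅ Z.
  H_1: rank ker ∂_1 − rank ∂_2 = (18 − 6) − 12 = 0, and ∂_2 has invariant factor 2 > 1, so H_1 ≅ Z/2.
  H_2: rank ker ∂_2 − rank ∂_3 = (12 − 12) − 0 = 0, and there is no ∂_3, so H_2 ≅ 0.

Hence the Betti numbers are b_0 = 1, b_1 = 0, b_2 = 0.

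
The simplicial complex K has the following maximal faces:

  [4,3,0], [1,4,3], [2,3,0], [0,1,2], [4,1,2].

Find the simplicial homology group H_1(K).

H_1 = Z.

K has 5 vertices, 10 edges, 5 triangles.
rank ∂_1 = 4, rank ∂_2 = 5 ⇒ b_1 = 10 − 4 − 5 = 1; all invariant factors of ∂_2 are 1 so no torsion. So H_1 ≅ Z.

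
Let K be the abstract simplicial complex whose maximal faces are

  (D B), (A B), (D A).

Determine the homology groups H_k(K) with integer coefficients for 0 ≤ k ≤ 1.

H_0 ≅ Z,  H_1 ≅ Z.

We work with the vertex ordering A < B < D. The simplices of K, each written with vertices in increasing order, are:

  0-simplices (3): A, B, D
  1-simplices (3): AB, AD, BD

giving chain groups C_0 ≅ Z^3, C_1 ≅ Z^3.

∂_1: C_1 → C_0 is given by ∂[p,q] = [q] − [p]. For instance
  ∂BD = D − B.
The resulting 3×3 matrix has rank 2, and its Smith normal form has invariant factors (1,1).

Computing H_k = (kernel of ∂_k) / (image of ∂_{k+1}):

  H_0: rank C_0 − rank ∂_1 = 3 − 2 = 1, and the invariant factors of ∂_1 are all 1, so H_0 ≅ Z.
  H_1: rank ker ∂_1 − rank ∂_2 = (3 − 2) − 0 = 1, and there is no ∂_2, so H_1 ≅ Z.

As a check, the Euler characteristic is 3 − 3 = 0, which agrees with 1 − 1 = 0.
(K is a triangulation of the circle S^1.)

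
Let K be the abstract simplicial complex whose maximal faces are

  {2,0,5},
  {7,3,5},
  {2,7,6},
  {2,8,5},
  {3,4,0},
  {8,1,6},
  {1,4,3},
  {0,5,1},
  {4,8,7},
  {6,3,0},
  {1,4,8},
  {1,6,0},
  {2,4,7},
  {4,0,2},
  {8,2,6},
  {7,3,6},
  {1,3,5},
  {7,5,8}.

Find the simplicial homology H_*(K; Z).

H_0 = Z,  H_1 = Z ⊕ Z/2,  H_2 = 0.

Order the vertices as 0 < 1 < 2 < 3 < 4 < 5 < 6 < 7 < 8. Listing each simplex with vertices in this order, K has dimension 2 with simplices:

  0-simplices (9): [0], [1], [2], [3], [4], [5], [6], [7], [8]
  1-simplices (27): (27 of them)
  2-simplices (18): [0,1,5], [0,1,6], [0,2,4], [0,2,5], [0,3,4], [0,3,6], [1,3,4], [1,3,5], [1,4,8], [1,6,8], [2,4,7], [2,5,8], [2,6,7], [2,6,8], [3,5,7], [3,6,7], [4,7,8], [5,7,8]

Hence C_0 ≅ Z^9, C_1 ≅ Z^27, C_2 ≅ Z^18.

Boundary ∂_1: C_1 → C_0 sends each edge [p,q] (with p < q) to q − p. For instance
  ∂[0,3] = [3] − [0].
The 9×27 boundary matrix has rank 8 and Smith normal form diag(1,1,1,1,1,1,1,1).

The boundary map ∂_2: C_2 → C_1 maps a triangle to the signed sum of its edges. For instance
  ∂[3,6,7] = [6,7] − [3,7] + [3,6],
  ∂[0,2,4] = [2,4] − [0,4] + [0,2].
The resulting 27×18 matrix has rank 18, and its Smith normal form has invariant factors (1,1,1,1,1,1,1,1,1,1,1,1,1,1,1,1,1,2).

From H_k ≅ ker(∂_k) / im(∂_{k+1}) we obtain:

  H_0: rank C_0 − rank ∂_1 = 9 − 8 = 1, and the invariant factors of ∂_1 are all 1, so H_0 ≅ Z.
  H_1: rank ker ∂_1 − rank ∂_2 = (27 − 8) − 18 = 1, and ∂_2 has invariant factor 2 > 1, so H_1 ≅ Z ⊕ Z/2.
  H_2: rank ker ∂_2 − rank ∂_3 = (18 − 18) − 0 = 0, and there is no ∂_3, so H_2 ≅ 0.

(K is a triangulation of the Klein bottle.)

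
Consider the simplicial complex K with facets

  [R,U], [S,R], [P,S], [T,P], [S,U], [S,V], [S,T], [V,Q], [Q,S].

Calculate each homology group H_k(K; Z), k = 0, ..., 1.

H_0 ≅ Z,  H_1 ≅ Z^3.

Fix the vertex order P < Q < R < S < T < U < V and write every simplex with vertices in increasing order. Then dim K = 1 and the simplices of K are:

  0-simplices (7): P, Q, R, S, T, U, V
  1-simplices (9): PS, PT, QS, QV, RS, RU, ST, SU, SV

giving chain groups C_0 ≅ Z^7, C_1 ≅ Z^9.

The boundary map ∂_1: C_1 → C_0 sends each edge [p,q] (with p < q) to q − p.
The resulting 7×9 matrix has rank 6, and its Smith normal form has invariant factors (1,1,1,1,1,1).

From H_k ≅ ker(∂_k) / im(∂_{k+1}) we obtain:

  H_0: rank C_0 − rank ∂_1 = 7 − 6 = 1, and the invariant factors of ∂_1 are all 1, so H_0 = Z.
  H_1: rank ker ∂_1 − rank ∂_2 = (9 − 6) − 0 = 3, and there is no ∂_2, so H_1 = Z^3.

(K is a triangulation of a wedge of 3 circles.)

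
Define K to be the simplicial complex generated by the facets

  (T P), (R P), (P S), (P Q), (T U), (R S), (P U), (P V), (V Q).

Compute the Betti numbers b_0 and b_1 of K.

b_0 = 1, b_1 = 3.

We work with the vertex ordering P < Q < R < S < T < U < V. The simplices of K, each written with vertices in increasing order, are:

  0-simplices (7): P, Q, R, S, T, U, V
  1-simplices (9): PQ, PR, PS, PT, PU, PV, QV, RS, TU

so the chain groups are C_0 ≅ Z^7, C_1 ≅ Z^9.

∂_1: C_1 → C_0 is given by ∂[p,q] = [q] − [p]. For instance
  ∂PS = S − P.
The 7×9 boundary matrix has rank 6 and Smith normal form diag(1,1,1,1,1,1).

Now H_k = ker ∂_k / im ∂_{k+1}, so:

  H_0: rank C_0 − rank ∂_1 = 7 − 6 = 1, and the invariant factors of ∂_1 are all 1, so H_0 = Z.
  H_1: rank ker ∂_1 − rank ∂_2 = (9 − 6) − 0 = 3, and there is no ∂_2, so H_1 = Z^3.

As a check, the Euler characteristic is 7 − 9 = -2, which agrees with 1 − 3 = -2.
(K is a triangulation of a wedge of 3 circles.)

Hence the Betti numbers are b_0 = 1, b_1 = 3.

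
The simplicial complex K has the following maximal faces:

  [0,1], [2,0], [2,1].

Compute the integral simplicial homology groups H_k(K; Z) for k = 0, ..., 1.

K has 3 vertices, 3 edges.
rank ∂_0 = 0, rank ∂_1 = 2 ⇒ b_0 = 3 − 0 − 2 = 1; all invariant factors of ∂_1 are 1 so no torsion. So H_0 ≅ Z.
rank ∂_1 = 2, rank ∂_2 = 0 ⇒ b_1 = 3 − 2 − 0 = 1. So H_1 ≅ Z.

H_0 = Z,  H_1 = Z.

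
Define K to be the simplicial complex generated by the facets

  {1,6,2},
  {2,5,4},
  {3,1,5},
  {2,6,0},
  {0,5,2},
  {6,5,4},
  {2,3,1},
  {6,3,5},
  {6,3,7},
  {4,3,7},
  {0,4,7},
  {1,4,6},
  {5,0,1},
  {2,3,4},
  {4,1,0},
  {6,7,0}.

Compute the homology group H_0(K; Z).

Fix the vertex order 0 < 1 < 2 < 3 < 4 < 5 < 6 < 7 and write every simplex with vertices in increasing order. Then dim K = 2 and the simplices of K are:

  0-simplices (8): [0], [1], [2], [3], [4], [5], [6], [7]
  1-simplices (24): (24 of them)
  2-simplices (16): [0,1,4], [0,1,5], [0,2,5], [0,2,6], [0,4,7], [0,6,7], [1,2,3], [1,2,6], [1,3,5], [1,4,6], [2,3,4], [2,4,5], [3,4,7], [3,5,6], [3,6,7], [4,5,6]

so the chain groups are C_0 ≅ Z^8, C_1 ≅ Z^24, C_2 ≅ Z^16.

Boundary ∂_1: C_1 → C_0 sends each edge [p,q] (with p < q) to q − p.
This gives a 8×24 integer matrix of rank 7; reducing to Smith normal form yields diagonal entries (1,1,1,1,1,1,1).

Boundary ∂_2: C_2 → C_1 acts by ∂[p,q,r] = [q,r] − [p,r] + [p,q]. For instance
  ∂[1,2,3] = [2,3] − [1,3] + [1,2],
  ∂[3,5,6] = [5,6] − [3,6] + [3,5].
The resulting 24×16 matrix has rank 15, and its Smith normal form has invariant factors (1,1,1,1,1,1,1,1,1,1,1,1,1,1,1).

Computing H_k = (kernel of ∂_k) / (image of ∂_{k+1}):

  H_0: rank C_0 − rank ∂_1 = 8 − 7 = 1, and the invariant factors of ∂_1 are all 1, so H_0 ≅ Z.

H_0 ≅ Z.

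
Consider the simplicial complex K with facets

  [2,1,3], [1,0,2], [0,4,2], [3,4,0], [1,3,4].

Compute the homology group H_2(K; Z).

Order the vertices as 0 < 1 < 2 < 3 < 4. Listing each simplex with vertices in this order, K has dimension 2 with simplices:

  0-simplices (5): [0], [1], [2], [3], [4]
  1-simplices (10): [0,1], [0,2], [0,3], [0,4], [1,2], [1,3], [1,4], [2,3], [2,4], [3,4]
  2-simplices (5): [0,1,2], [0,2,4], [0,3,4], [1,2,3], [1,3,4]

giving chain groups C_0 ≅ Z^5, C_1 ≅ Z^10, C_2 ≅ Z^5.

The boundary map ∂_1: C_1 → C_0 maps an edge to its endpoints' difference, ∂[p,q] = q − p. For instance
  ∂[0,2] = [2] − [0].
The resulting 5×10 matrix has rank 4, and its Smith normal form has invariant factors (1,1,1,1).

The boundary map ∂_2: C_2 → C_1 sends each 2-simplex [p,q,r] to [q,r] − [p,r] + [p,q]. For instance
  ∂[0,2,4] = [2,4] − [0,4] + [0,2],
  ∂[1,3,4] = [3,4] − [1,4] + [1,3].
The 10×5 boundary matrix has rank 5 and Smith normal form diag(1,1,1,1,1).

Reading off H_k = ker ∂_k / im ∂_{k+1}:

  H_2: rank ker ∂_2 − rank ∂_3 = (5 − 5) − 0 = 0, and there is no ∂_3, so H_2 = 0.

H_2 ≅ 0.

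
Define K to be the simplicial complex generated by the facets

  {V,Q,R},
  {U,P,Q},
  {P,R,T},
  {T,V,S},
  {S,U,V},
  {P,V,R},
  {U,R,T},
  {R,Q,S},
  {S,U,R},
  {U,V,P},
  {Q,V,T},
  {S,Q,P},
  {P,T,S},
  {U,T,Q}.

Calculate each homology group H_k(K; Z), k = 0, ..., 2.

H_0 ≅ Z,  H_1 ≅ Z^2,  H_2 ≅ Z.

K has 7 vertices, 21 edges, 14 triangles.
rank ∂_0 = 0, rank ∂_1 = 6 ⇒ b_0 = 7 − 0 − 6 = 1; all invariant factors of ∂_1 are 1 so no torsion. So H_0 ≅ Z.
rank ∂_1 = 6, rank ∂_2 = 13 ⇒ b_1 = 21 − 6 − 13 = 2; all invariant factors of ∂_2 are 1 so no torsion. So H_1 ≅ Z^2.
rank ∂_2 = 13, rank ∂_3 = 0 ⇒ b_2 = 14 − 13 − 0 = 1. So H_2 ≅ Z.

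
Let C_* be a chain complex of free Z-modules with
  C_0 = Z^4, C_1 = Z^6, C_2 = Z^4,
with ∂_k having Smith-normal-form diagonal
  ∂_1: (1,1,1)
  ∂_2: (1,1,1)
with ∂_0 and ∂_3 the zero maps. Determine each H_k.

H_0 = Z,  H_1 = 0,  H_2 = Z.

H_0: b_0 = 4 − 0 − 3 = 1; torsion from ∂_1 factors > 1: none. So H_0 = Z.
H_1: b_1 = 6 − 3 − 3 = 0; torsion from ∂_2 factors > 1: none. So H_1 = 0.
H_2: b_2 = 4 − 3 − 0 = 1; torsion from ∂_3 factors > 1: none. So H_2 = Z.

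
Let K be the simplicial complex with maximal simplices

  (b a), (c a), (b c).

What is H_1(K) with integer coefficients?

H_1 ≅ Z.

K has 3 vertices, 3 edges.
rank ∂_1 = 2, rank ∂_2 = 0 ⇒ b_1 = 3 − 2 − 0 = 1. So H_1 = Z.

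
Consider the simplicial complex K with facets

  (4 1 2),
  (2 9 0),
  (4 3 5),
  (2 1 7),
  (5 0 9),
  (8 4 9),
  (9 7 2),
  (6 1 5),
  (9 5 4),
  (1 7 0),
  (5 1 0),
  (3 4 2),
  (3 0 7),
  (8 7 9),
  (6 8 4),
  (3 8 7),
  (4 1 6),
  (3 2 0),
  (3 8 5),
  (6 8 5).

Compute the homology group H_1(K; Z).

We work with the vertex ordering 0 < 1 < 2 < 3 < 4 < 5 < 6 < 7 < 8 < 9. The simplices of K, each written with vertices in increasing order, are:

  0-simplices (10): [0], [1], [2], [3], [4], [5], [6], [7], [8], [9]
  1-simplices (30): (30 of them)
  2-simplices (20): (20 of them)

so the chain groups are C_0 ≅ Z^10, C_1 ≅ Z^30, C_2 ≅ Z^20.

The boundary map ∂_1: C_1 → C_0 is given by ∂[p,q] = [q] − [p].
This gives a 10×30 integer matrix of rank 9; reducing to Smith normal form yields diagonal entries (1,1,1,1,1,1,1,1,1).

Boundary ∂_2: C_2 → C_1 acts by ∂[p,q,r] = [q,r] − [p,r] + [p,q]. For instance
  ∂[0,1,7] = [1,7] − [0,7] + [0,1],
  ∂[7,8,9] = [8,9] − [7,9] + [7,8].
The resulting 30×20 matrix has rank 20, and its Smith normal form has invariant factors (1,1,1,1,1,1,1,1,1,1,1,1,1,1,1,1,1,1,1,2).

Now H_k = ker ∂_k / im ∂_{k+1}, so:

  H_1: rank ker ∂_1 − rank ∂_2 = (30 − 9) − 20 = 1, and ∂_2 has invariant factor 2 > 1, so H_1 = Z ⊕ Z/2.

H_1 ≅ Z ⊕ Z/2.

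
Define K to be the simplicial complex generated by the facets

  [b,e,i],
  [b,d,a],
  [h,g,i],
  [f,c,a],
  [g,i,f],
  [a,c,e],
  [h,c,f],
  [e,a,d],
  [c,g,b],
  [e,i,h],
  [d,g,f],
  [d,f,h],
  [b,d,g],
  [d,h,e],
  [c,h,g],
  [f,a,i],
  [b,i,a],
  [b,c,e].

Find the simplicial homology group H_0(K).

Order the vertices as a < b < c < d < e < f < g < h < i. Listing each simplex with vertices in this order, K has dimension 2 with simplices:

  0-simplices (9): a, b, c, d, e, f, g, h, i
  1-simplices (27): ab, ac, ad, ae, af, ai, bc, bd, be, bg, bi, ce, cf, cg, ch, de, df, dg, dh, eh, ei, fg, fh, fi, gh, gi, hi
  2-simplices (18): abd, abi, ace, acf, ade, afi, bce, bcg, bdg, bei, cfh, cgh, deh, dfg, dfh, ehi, fgi, ghi

giving chain groups C_0 ≅ Z^9, C_1 ≅ Z^27, C_2 ≅ Z^18.

Boundary ∂_1: C_1 → C_0 sends each edge [p,q] (with p < q) to q − p. For instance
  ∂ad = d − a.
The resulting 9×27 matrix has rank 8, and its Smith normal form has invariant factors (1,1,1,1,1,1,1,1).

Boundary ∂_2: C_2 → C_1 sends each 2-simplex [p,q,r] to [q,r] − [p,r] + [p,q]. For instance
  ∂afi = fi − ai + af,
  ∂abd = bd − ad + ab.
As a 27×18 matrix over Z this has rank 18, with invariant factors (1,1,1,1,1,1,1,1,1,1,1,1,1,1,1,1,1,2).

Now H_k = ker ∂_k / im ∂_{k+1}, so:

  H_0: rank C_0 − rank ∂_1 = 9 − 8 = 1, and the invariant factors of ∂_1 are all 1, so H_0 = Z.

(K is a triangulation of the Klein bottle.)

H_0 = Z.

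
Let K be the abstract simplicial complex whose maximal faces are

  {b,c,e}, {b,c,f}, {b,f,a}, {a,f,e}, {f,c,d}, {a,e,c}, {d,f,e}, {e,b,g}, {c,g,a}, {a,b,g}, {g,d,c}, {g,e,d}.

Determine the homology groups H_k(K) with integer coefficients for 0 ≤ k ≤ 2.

H_0 ≅ Z,  H_1 ≅ Z/2,  H_2 = 0.

Fix the vertex order a < b < c < d < e < f < g and write every simplex with vertices in increasing order. Then dim K = 2 and the simplices of K are:

  0-simplices (7): a, b, c, d, e, f, g
  1-simplices (18): ab, ac, ae, af, ag, bc, be, bf, bg, cd, ce, cf, cg, de, df, dg, ef, eg
  2-simplices (12): abf, abg, ace, acg, aef, bce, bcf, beg, cdf, cdg, def, deg

Hence C_0 ≅ Z^7, C_1 ≅ Z^18, C_2 ≅ Z^12.

∂_1: C_1 → C_0 maps an edge to its endpoints' difference, ∂[p,q] = q − p.
The 7×18 boundary matrix has rank 6 and Smith normal form diag(1,1,1,1,1,1).

∂_2: C_2 → C_1 acts by ∂[p,q,r] = [q,r] − [p,r] + [p,q]. For instance
  ∂bce = ce − be + bc,
  ∂ace = ce − ae + ac.
The 18×12 boundary matrix has rank 12 and Smith normal form diag(1,1,1,1,1,1,1,1,1,1,1,2).

Reading off H_k = ker ∂_k / im ∂_{k+1}:

  H_0: rank C_0 − rank ∂_1 = 7 − 6 = 1, and the invariant factors of ∂_1 are all 1, so H_0 = Z.
  H_1: rank ker ∂_1 − rank ∂_2 = (18 − 6) − 12 = 0, and ∂_2 has invariant factor 2 > 1, so H_1 = Z/2.
  H_2: rank ker ∂_2 − rank ∂_3 = (12 − 12) − 0 = 0, and there is no ∂_3, so H_2 = 0.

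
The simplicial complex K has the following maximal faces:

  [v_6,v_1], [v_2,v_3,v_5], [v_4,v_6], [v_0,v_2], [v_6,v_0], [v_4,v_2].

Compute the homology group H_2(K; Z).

H_2 = 0.

Order the vertices as v_0 < v_1 < v_2 < v_3 < v_4 < v_5 < v_6. Listing each simplex with vertices in this order, K has dimension 2 with simplices:

  0-simplices (7): [v_0], [v_1], [v_2], [v_3], [v_4], [v_5], [v_6]
  1-simplices (8): [v_0,v_2], [v_0,v_6], [v_1,v_6], [v_2,v_3], [v_2,v_4], [v_2,v_5], [v_3,v_5], [v_4,v_6]
  2-simplices (1): [v_2,v_3,v_5]

giving chain groups C_0 ≅ Z^7, C_1 ≅ Z^8, C_2 ≅ Z^1.

Boundary ∂_1: C_1 → C_0 sends each edge [p,q] (with p < q) to q − p.
As a 7×8 matrix over Z this has rank 6, with invariant factors (1,1,1,1,1,1).

The boundary map ∂_2: C_2 → C_1 acts by ∂[p,q,r] = [q,r] − [p,r] + [p,q]. For instance
  ∂[v_2,v_3,v_5] = [v_3,v_5] − [v_2,v_5] + [v_2,v_3].
This gives a 8×1 integer matrix of rank 1; reducing to Smith normal form yields diagonal entries (1).

From H_k ≅ ker(∂_k) / im(∂_{k+1}) we obtain:

  H_2: rank ker ∂_2 − rank ∂_3 = (1 − 1) − 0 = 0, and there is no ∂_3, so H_2 = 0.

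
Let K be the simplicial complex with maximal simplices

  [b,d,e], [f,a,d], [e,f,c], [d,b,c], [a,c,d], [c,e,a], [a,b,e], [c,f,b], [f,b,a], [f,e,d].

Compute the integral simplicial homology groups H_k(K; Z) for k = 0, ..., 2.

H_0 ≅ Z,  H_1 ≅ Z/2,  H_2 = 0.

K has 6 vertices, 15 edges, 10 triangles.
rank ∂_0 = 0, rank ∂_1 = 5 ⇒ b_0 = 6 − 0 − 5 = 1; all invariant factors of ∂_1 are 1 so no torsion. So H_0 ≅ Z.
rank ∂_1 = 5, rank ∂_2 = 10 ⇒ b_1 = 15 − 5 − 10 = 0; ∂_2 has invariant factor(s) [2] giving torsion. So H_1 ≅ Z/2.
rank ∂_2 = 10, rank ∂_3 = 0 ⇒ b_2 = 10 − 10 − 0 = 0. So H_2 ≅ 0.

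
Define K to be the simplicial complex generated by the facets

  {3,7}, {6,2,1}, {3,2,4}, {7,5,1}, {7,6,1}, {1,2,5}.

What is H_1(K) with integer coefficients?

H_1 = Z.

We work with the vertex ordering 1 < 2 < 3 < 4 < 5 < 6 < 7. The simplices of K, each written with vertices in increasing order, are:

  0-simplices (7): [1], [2], [3], [4], [5], [6], [7]
  1-simplices (12): [1,2], [1,5], [1,6], [1,7], [2,3], [2,4], [2,5], [2,6], [3,4], [3,7], [5,7], [6,7]
  2-simplices (5): [1,2,5], [1,2,6], [1,5,7], [1,6,7], [2,3,4]

giving chain groups C_0 ≅ Z^7, C_1 ≅ Z^12, C_2 ≅ Z^5.

Boundary ∂_1: C_1 → C_0 is given by ∂[p,q] = [q] − [p]. For instance
  ∂[1,7] = [7] − [1].
The 7×12 boundary matrix has rank 6 and Smith normal form diag(1,1,1,1,1,1).

∂_2: C_2 → C_1 maps a triangle to the signed sum of its edges. For instance
  ∂[1,2,5] = [2,5] − [1,5] + [1,2],
  ∂[1,6,7] = [6,7] − [1,7] + [1,6].
This gives a 12×5 integer matrix of rank 5; reducing to Smith normal form yields diagonal entries (1,1,1,1,1).

Computing H_k = (kernel of ∂_k) / (image of ∂_{k+1}):

  H_1: rank ker ∂_1 − rank ∂_2 = (12 − 6) − 5 = 1, and the invariant factors of ∂_2 are all 1, so H_1 ≅ Z.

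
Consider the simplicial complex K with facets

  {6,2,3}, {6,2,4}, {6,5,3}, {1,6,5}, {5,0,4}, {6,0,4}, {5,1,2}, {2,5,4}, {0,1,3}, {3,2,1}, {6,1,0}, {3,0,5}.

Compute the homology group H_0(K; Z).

H_0 = Z.

Take the total order 0 < 1 < 2 < 3 < 4 < 5 < 6 on the vertex set. Then K (dimension 2) consists of the simplices:

  0-simplices (7): [0], [1], [2], [3], [4], [5], [6]
  1-simplices (18): [0,1], [0,3], [0,4], [0,5], [0,6], [1,2], [1,3], [1,5], [1,6], [2,3], [2,4], [2,5], [2,6], [3,5], [3,6], [4,5], [4,6], [5,6]
  2-simplices (12): [0,1,3], [0,1,6], [0,3,5], [0,4,5], [0,4,6], [1,2,3], [1,2,5], [1,5,6], [2,3,6], [2,4,5], [2,4,6], [3,5,6]

Hence C_0 ≅ Z^7, C_1 ≅ Z^18, C_2 ≅ Z^12.

∂_1: C_1 → C_0 maps an edge to its endpoints' difference, ∂[p,q] = q − p.
This gives a 7×18 integer matrix of rank 6; reducing to Smith normal form yields diagonal entries (1,1,1,1,1,1).

Boundary ∂_2: C_2 → C_1 maps a triangle to the signed sum of its edges. For instance
  ∂[0,1,3] = [1,3] − [0,3] + [0,1],
  ∂[2,4,6] = [4,6] − [2,6] + [2,4].
As a 18×12 matrix over Z this has rank 12, with invariant factors (1,1,1,1,1,1,1,1,1,1,1,2).

Reading off H_k = ker ∂_k / im ∂_{k+1}:

  H_0: rank C_0 − rank ∂_1 = 7 − 6 = 1, and the invariant factors of ∂_1 are all 1, so H_0 ≅ Z.

(K is a triangulation of the real projective plane RP^2.)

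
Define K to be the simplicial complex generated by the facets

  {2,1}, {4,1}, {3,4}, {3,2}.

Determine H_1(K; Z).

Fix the vertex order 1 < 2 < 3 < 4 and write every simplex with vertices in increasing order. Then dim K = 1 and the simplices of K are:

  0-simplices (4): [1], [2], [3], [4]
  1-simplices (4): [1,2], [1,4], [2,3], [3,4]

giving chain groups C_0 ≅ Z^4, C_1 ≅ Z^4.

Boundary ∂_1: C_1 → C_0 maps an edge to its endpoints' difference, ∂[p,q] = q − p. For instance
  ∂[3,4] = [4] − [3].
As a 4×4 matrix over Z this has rank 3, with invariant factors (1,1,1).

Computing H_k = (kernel of ∂_k) / (image of ∂_{k+1}):

  H_1: rank ker ∂_1 − rank ∂_2 = (4 − 3) − 0 = 1, and there is no ∂_2, so H_1 = Z.

(K is a triangulation of the circle S^1.)

H_1 ≅ Z.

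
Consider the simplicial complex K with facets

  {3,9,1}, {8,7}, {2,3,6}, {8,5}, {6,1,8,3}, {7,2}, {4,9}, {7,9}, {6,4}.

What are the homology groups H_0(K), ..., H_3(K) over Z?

H_0 ≅ Z,  H_1 ≅ Z^3,  H_2 = 0,  H_3 = 0.

Take the total order 1 < 2 < 3 < 4 < 5 < 6 < 7 < 8 < 9 on the vertex set. Then K (dimension 3) consists of the simplices:

  0-simplices (9): [1], [2], [3], [4], [5], [6], [7], [8], [9]
  1-simplices (16): [1,3], [1,6], [1,8], [1,9], [2,3], [2,6], [2,7], [3,6], [3,8], [3,9], [4,6], [4,9], [5,8], [6,8], [7,8], [7,9]
  2-simplices (6): [1,3,6], [1,3,8], [1,3,9], [1,6,8], [2,3,6], [3,6,8]
  3-simplices (1): [1,3,6,8]

giving chain groups C_0 ≅ Z^9, C_1 ≅ Z^16, C_2 ≅ Z^6, C_3 ≅ Z^1.

∂_1: C_1 → C_0 maps an edge to its endpoints' difference, ∂[p,q] = q − p. For instance
  ∂[1,3] = [3] − [1].
As a 9×16 matrix over Z this has rank 8, with invariant factors (1,1,1,1,1,1,1,1).

∂_2: C_2 → C_1 sends each 2-simplex [p,q,r] to [q,r] − [p,r] + [p,q]. For instance
  ∂[3,6,8] = [6,8] − [3,8] + [3,6],
  ∂[1,6,8] = [6,8] − [1,8] + [1,6].
The 16×6 boundary matrix has rank 5 and Smith normal form diag(1,1,1,1,1).

Boundary ∂_3: C_3 → C_2 sends each 3-simplex σ to the alternating sum Σ_i (−1)^i (σ with its i-th vertex removed). For instance
  ∂[1,3,6,8] = [3,6,8] − [1,6,8] + [1,3,8] − [1,3,6].
As a 6×1 matrix over Z this has rank 1, with invariant factors (1).

Computing H_k = (kernel of ∂_k) / (image of ∂_{k+1}):

  H_0: rank C_0 − rank ∂_1 = 9 − 8 = 1, and the invariant factors of ∂_1 are all 1, so H_0 = Z.
  H_1: rank ker ∂_1 − rank ∂_2 = (16 − 8) − 5 = 3, and the invariant factors of ∂_2 are all 1, so H_1 = Z^3.
  H_2: rank ker ∂_2 − rank ∂_3 = (6 − 5) − 1 = 0, and the invariant factors of ∂_3 are all 1, so H_2 = 0.
  H_3: rank ker ∂_3 − rank ∂_4 = (1 − 1) − 0 = 0, and there is no ∂_4, so H_3 = 0.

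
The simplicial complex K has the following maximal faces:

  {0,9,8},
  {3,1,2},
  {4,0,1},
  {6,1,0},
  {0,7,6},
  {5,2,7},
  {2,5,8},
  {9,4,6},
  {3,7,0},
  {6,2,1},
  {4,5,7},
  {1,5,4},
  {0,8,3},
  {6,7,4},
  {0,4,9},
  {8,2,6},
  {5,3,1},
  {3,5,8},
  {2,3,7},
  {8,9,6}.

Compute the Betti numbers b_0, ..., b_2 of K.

Order the vertices as 0 < 1 < 2 < 3 < 4 < 5 < 6 < 7 < 8 < 9. Listing each simplex with vertices in this order, K has dimension 2 with simplices:

  0-simplices (10): [0], [1], [2], [3], [4], [5], [6], [7], [8], [9]
  1-simplices (30): (30 of them)
  2-simplices (20): (20 of them)

giving chain groups C_0 ≅ Z^10, C_1 ≅ Z^30, C_2 ≅ Z^20.

The boundary map ∂_1: C_1 → C_0 sends each edge [p,q] (with p < q) to q − p. For instance
  ∂[4,9] = [9] − [4].
As a 10×30 matrix over Z this has rank 9, with invariant factors (1,1,1,1,1,1,1,1,1).

The boundary map ∂_2: C_2 → C_1 maps a triangle to the signed sum of its edges. For instance
  ∂[0,4,9] = [4,9] − [0,9] + [0,4],
  ∂[0,1,6] = [1,6] − [0,6] + [0,1].
The resulting 30×20 matrix has rank 20, and its Smith normal form has invariant factors (1,1,1,1,1,1,1,1,1,1,1,1,1,1,1,1,1,1,1,2).

Reading off H_k = ker ∂_k / im ∂_{k+1}:

  H_0: rank C_0 − rank ∂_1 = 10 − 9 = 1, and the invariant factors of ∂_1 are all 1, so H_0 ≅ Z.
  H_1: rank ker ∂_1 − rank ∂_2 = (30 − 9) − 20 = 1, and ∂_2 has invariant factor 2 > 1, so H_1 ≅ Z ⊕ Z/2.
  H_2: rank ker ∂_2 − rank ∂_3 = (20 − 20) − 0 = 0, and there is no ∂_3, so H_2 ≅ 0.

(K is a triangulation of the Klein bottle.)

Hence the Betti numbers are b_0 = 1, b_1 = 1, b_2 = 0.

b_0 = 1, b_1 = 1, b_2 = 0.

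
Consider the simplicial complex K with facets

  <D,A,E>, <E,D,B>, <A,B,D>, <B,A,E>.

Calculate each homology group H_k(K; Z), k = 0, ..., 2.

Take the total order A < B < D < E on the vertex set. Then K (dimension 2) consists of the simplices:

  0-simplices (4): A, B, D, E
  1-simplices (6): AB, AD, AE, BD, BE, DE
  2-simplices (4): ABD, ABE, ADE, BDE

giving chain groups C_0 ≅ Z^4, C_1 ≅ Z^6, C_2 ≅ Z^4.

∂_1: C_1 → C_0 maps an edge to its endpoints' difference, ∂[p,q] = q − p. For instance
  ∂BE = E − B.
As a 4×6 matrix over Z this has rank 3, with invariant factors (1,1,1).

∂_2: C_2 → C_1 acts by ∂[p,q,r] = [q,r] − [p,r] + [p,q]. For instance
  ∂ABE = BE − AE + AB,
  ∂BDE = DE − BE + BD.
This gives a 6×4 integer matrix of rank 3; reducing to Smith normal form yields diagonal entries (1,1,1).

Computing H_k = (kernel of ∂_k) / (image of ∂_{k+1}):

  H_0: rank C_0 − rank ∂_1 = 4 − 3 = 1, and the invariant factors of ∂_1 are all 1, so H_0 = Z.
  H_1: rank ker ∂_1 − rank ∂_2 = (6 − 3) − 3 = 0, and the invariant factors of ∂_2 are all 1, so H_1 = 0.
  H_2: rank ker ∂_2 − rank ∂_3 = (4 − 3) − 0 = 1, and there is no ∂_3, so H_2 = Z.

H_0 ≅ Z,  H_1 = 0,  H_2 ≅ Z.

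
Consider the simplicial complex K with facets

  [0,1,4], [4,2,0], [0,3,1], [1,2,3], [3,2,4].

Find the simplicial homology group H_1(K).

Order the vertices as 0 < 1 < 2 < 3 < 4. Listing each simplex with vertices in this order, K has dimension 2 with simplices:

  0-simplices (5): [0], [1], [2], [3], [4]
  1-simplices (10): [0,1], [0,2], [0,3], [0,4], [1,2], [1,3], [1,4], [2,3], [2,4], [3,4]
  2-simplices (5): [0,1,3], [0,1,4], [0,2,4], [1,2,3], [2,3,4]

Hence C_0 ≅ Z^5, C_1 ≅ Z^10, C_2 ≅ Z^5.

∂_1: C_1 → C_0 maps an edge to its endpoints' difference, ∂[p,q] = q − p.
As a 5×10 matrix over Z this has rank 4, with invariant factors (1,1,1,1).

Boundary ∂_2: C_2 → C_1 maps a triangle to the signed sum of its edges. For instance
  ∂[2,3,4] = [3,4] − [2,4] + [2,3],
  ∂[0,1,4] = [1,4] − [0,4] + [0,1].
This gives a 10×5 integer matrix of rank 5; reducing to Smith normal form yields diagonal entries (1,1,1,1,1).

Now H_k = ker ∂_k / im ∂_{k+1}, so:

  H_1: rank ker ∂_1 − rank ∂_2 = (10 − 4) − 5 = 1, and the invariant factors of ∂_2 are all 1, so H_1 = Z.

H_1 = Z.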